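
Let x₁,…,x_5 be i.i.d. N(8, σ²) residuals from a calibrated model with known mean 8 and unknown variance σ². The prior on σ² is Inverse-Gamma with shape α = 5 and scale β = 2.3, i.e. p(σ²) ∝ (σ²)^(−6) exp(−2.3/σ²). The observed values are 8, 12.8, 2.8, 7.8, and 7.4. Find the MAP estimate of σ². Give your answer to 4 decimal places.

σ̂²_MAP = 3.2400

Sum of squared deviations about the known mean: SS = (8−8)² + (12.8−8)² + (2.8−8)² + (7.8−8)² + (7.4−8)² = 50.48.
The Normal likelihood contributes (σ²)^(−n/2) exp(−SS/(2σ²)), so the posterior is Inverse-Gamma(α + n/2, β + SS/2) = Inverse-Gamma(7.5, 27.54).
The mode of Inverse-Gamma(a, b) is b/(a+1) = 27.54/8.5 ≈ 3.2400.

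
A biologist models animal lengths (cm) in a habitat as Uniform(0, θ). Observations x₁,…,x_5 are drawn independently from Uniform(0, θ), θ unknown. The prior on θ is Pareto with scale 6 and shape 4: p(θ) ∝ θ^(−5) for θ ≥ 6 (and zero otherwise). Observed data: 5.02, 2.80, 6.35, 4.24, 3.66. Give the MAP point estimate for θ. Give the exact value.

θ̂_MAP = 6.35

The Uniform(0, θ) likelihood is θ^(−n) for θ ≥ max(xᵢ), zero otherwise. Here max(xᵢ) = 6.35.
Posterior ∝ θ^(−5) · θ^(−5) = θ^(−10) on θ ≥ max(6, 6.35) = 6.35.
This density is strictly decreasing in θ, so the posterior mode lies at the lower boundary of the support.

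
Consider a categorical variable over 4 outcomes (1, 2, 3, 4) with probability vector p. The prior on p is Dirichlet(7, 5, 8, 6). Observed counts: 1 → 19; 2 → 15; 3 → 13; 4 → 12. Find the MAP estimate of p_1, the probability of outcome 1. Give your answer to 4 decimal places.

MAP estimate: 0.3086

The posterior is Dirichlet(αᵢ + nᵢ) = Dirichlet(26, 20, 21, 18).
For a Dirichlet(a₁,…,a_K) with all aᵢ > 1, the mode has j-th component (aⱼ − 1)/(Σaᵢ − K).
Here Σaᵢ = 85 and K = 4, so p_1 = (26 − 1)/(85 − 4) = 25/81 ≈ 0.3086.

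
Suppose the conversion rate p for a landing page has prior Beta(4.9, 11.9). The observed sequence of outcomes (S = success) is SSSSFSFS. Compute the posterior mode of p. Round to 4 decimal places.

Prior: Beta(4.9, 11.9).
Data: 6 successes in 8 trials (from the sequence). The binomial likelihood contributes p^6(1−p)^2, so the posterior is Beta(4.9+6, 11.9+2) = Beta(10.9, 13.9).
For Beta(a, b) with a, b > 1 the mode is (a−1)/(a+b−2) = 9.9/22.8 ≈ 0.4342.

p̂_MAP = 0.4342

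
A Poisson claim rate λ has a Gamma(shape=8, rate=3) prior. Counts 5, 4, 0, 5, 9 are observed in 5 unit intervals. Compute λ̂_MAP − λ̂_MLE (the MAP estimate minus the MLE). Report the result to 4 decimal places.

MAP − MLE = -0.8500

Σxᵢ = 23. Posterior is Gamma(31, 8); MAP = (31−1)/8 = 30/8 ≈ 3.75000.
MLE = x̄ = 23/5 ≈ 4.60000.
Difference = 30/8 − 23/5 = -17/20 ≈ -0.8500.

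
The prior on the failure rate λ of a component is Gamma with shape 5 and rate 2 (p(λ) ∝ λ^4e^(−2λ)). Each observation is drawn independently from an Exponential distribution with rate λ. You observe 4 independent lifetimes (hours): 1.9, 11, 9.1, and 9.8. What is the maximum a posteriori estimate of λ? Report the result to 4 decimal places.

λ̂_MAP = 0.2367

The Exponential(rate=λ) likelihood is ∝ λ^n e^(−λΣtᵢ). Here n = 4 and Σtᵢ = 1.9 + 11 + 9.1 + 9.8 = 31.8.
Posterior ∝ λ^4e^(−2λ) · λ^4e^(−31.8λ) = λ^8e^(−33.8λ), i.e. Gamma(9, 33.8).
Mode = (a−1)/b = 8/33.8 ≈ 0.2367.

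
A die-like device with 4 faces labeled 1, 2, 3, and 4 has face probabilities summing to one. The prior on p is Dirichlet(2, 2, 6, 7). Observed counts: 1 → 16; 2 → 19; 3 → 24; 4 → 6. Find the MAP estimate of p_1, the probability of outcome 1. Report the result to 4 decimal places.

MAP estimate: 0.2179

The posterior is Dirichlet(αᵢ + nᵢ) = Dirichlet(18, 21, 30, 13).
For a Dirichlet(a₁,…,a_K) with all aᵢ > 1, the mode has j-th component (aⱼ − 1)/(Σaᵢ − K).
Here Σaᵢ = 82 and K = 4, so p_1 = (18 − 1)/(82 − 4) = 17/78 ≈ 0.2179.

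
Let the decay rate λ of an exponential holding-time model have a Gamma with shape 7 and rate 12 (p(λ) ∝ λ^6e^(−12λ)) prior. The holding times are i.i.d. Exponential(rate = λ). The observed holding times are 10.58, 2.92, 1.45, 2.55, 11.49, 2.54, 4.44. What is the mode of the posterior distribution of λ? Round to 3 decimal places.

The Exponential(rate=λ) likelihood is ∝ λ^n e^(−λΣtᵢ). Here n = 7 and Σtᵢ = 10.58 + 2.92 + 1.45 + 2.55 + 11.49 + 2.54 + 4.44 = 35.97.
Posterior ∝ λ^6e^(−12λ) · λ^7e^(−35.97λ) = λ^13e^(−47.97λ), i.e. Gamma(14, 47.97).
Mode = (a−1)/b = 13/47.97 ≈ 0.271.

λ̂_MAP = 0.271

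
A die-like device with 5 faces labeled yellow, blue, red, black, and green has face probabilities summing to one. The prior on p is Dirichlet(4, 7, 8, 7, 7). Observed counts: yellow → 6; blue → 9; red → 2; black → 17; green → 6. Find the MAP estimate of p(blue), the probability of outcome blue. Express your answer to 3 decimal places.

The posterior is Dirichlet(αᵢ + nᵢ) = Dirichlet(10, 16, 10, 24, 13).
For a Dirichlet(a₁,…,a_K) with all aᵢ > 1, the mode has j-th component (aⱼ − 1)/(Σaᵢ − K).
Here Σaᵢ = 73 and K = 5, so p(blue) = (16 − 1)/(73 − 5) = 15/68 ≈ 0.221.

MAP estimate of p(blue) = 0.221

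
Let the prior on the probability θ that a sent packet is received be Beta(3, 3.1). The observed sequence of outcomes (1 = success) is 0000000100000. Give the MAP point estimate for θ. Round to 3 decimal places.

Prior: Beta(3, 3.1).
Data: 1 success in 13 trials (from the sequence). The binomial likelihood contributes θ(1−θ)^12, so the posterior is Beta(3+1, 3.1+12) = Beta(4, 15.1).
For Beta(a, b) with a, b > 1 the mode is (a−1)/(a+b−2) = 3/17.1 ≈ 0.175.

θ̂_MAP = 0.175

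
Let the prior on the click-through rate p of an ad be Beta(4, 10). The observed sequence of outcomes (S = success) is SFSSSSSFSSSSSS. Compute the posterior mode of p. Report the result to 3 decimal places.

p̂_MAP = 0.577

Prior: Beta(4, 10).
Data: 12 successes in 14 trials (from the sequence). The binomial likelihood contributes p^12(1−p)^2, so the posterior is Beta(4+12, 10+2) = Beta(16, 12).
For Beta(a, b) with a, b > 1 the mode is (a−1)/(a+b−2) = 15/26 ≈ 0.577.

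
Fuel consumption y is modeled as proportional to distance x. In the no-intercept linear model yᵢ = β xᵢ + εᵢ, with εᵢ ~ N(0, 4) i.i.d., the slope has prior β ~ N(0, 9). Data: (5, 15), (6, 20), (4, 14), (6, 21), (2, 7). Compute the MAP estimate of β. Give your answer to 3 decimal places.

log p(β | y) = −Σ(yᵢ − βxᵢ)²/(2·4) − β²/(2·9) + const.
Setting the derivative to zero: Σxᵢ(yᵢ − βxᵢ)/4 − β/9 = 0, so β = Σxᵢyᵢ / (Σxᵢ² + σ²/τ²).
Σxᵢyᵢ = 5·15 + 6·20 + 4·14 + 6·21 + 2·7 = 391; Σxᵢ² = 117; σ²/τ² = 4/9.
β̂_MAP = 391 / (117 + 4/9) = 391/(1057/9) = 3519/1057 ≈ 3.329.

β̂_MAP = 3.329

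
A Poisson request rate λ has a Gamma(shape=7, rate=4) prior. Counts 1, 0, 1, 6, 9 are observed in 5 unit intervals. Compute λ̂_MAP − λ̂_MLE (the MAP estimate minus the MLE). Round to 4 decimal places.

Σxᵢ = 17. Posterior is Gamma(24, 9); MAP = (24−1)/9 = 23/9 ≈ 2.55556.
MLE = x̄ = 17/5 ≈ 3.40000.
Difference = 23/9 − 17/5 = -38/45 ≈ -0.8444.

MAP − MLE = -0.8444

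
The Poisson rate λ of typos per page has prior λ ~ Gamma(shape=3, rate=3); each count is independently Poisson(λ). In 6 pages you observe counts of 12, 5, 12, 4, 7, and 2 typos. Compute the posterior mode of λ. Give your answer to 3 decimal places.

λ̂_MAP = 4.889

Σxᵢ = 12+5+12+4+7+2 = 42, with n = 6.
Posterior ∝ λ^2e^(−3λ) · λ^42e^(−6λ) = λ^44e^(−9λ), i.e. Gamma(shape=45, rate=9).
The mode of a Gamma(a, b) with a ≥ 1 (shape–rate) is (a−1)/b = 44/9 ≈ 4.889.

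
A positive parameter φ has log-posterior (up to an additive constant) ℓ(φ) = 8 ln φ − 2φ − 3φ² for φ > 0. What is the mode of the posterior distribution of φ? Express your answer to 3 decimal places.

φ̂_MAP = 1.000

ℓ'(φ) = 8/φ − 2 − 6φ. Setting this to zero and multiplying by φ: 6φ² + 2φ − 8 = 0.
φ = (−2 + √(2² + 4·6·8)) / (2·6) = (−2 + √196) / 12 = (−2 + 14)/12 = 1.
ℓ''(φ) = −8/φ² − 6 < 0, confirming a maximum.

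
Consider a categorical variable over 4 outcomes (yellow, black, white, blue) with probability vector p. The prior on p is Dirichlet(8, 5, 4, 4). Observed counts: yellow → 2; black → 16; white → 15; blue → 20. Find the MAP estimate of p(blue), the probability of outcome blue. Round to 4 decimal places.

MAP estimate of p(blue) = 0.3286

The posterior is Dirichlet(αᵢ + nᵢ) = Dirichlet(10, 21, 19, 24).
For a Dirichlet(a₁,…,a_K) with all aᵢ > 1, the mode has j-th component (aⱼ − 1)/(Σaᵢ − K).
Here Σaᵢ = 74 and K = 4, so p(blue) = (24 − 1)/(74 − 4) = 23/70 ≈ 0.3286.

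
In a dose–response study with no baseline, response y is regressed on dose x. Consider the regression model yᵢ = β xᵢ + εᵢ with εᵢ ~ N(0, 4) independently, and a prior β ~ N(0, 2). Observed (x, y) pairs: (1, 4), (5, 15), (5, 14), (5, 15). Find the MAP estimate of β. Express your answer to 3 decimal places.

β̂_MAP = 2.872

log p(β | y) = −Σ(yᵢ − βxᵢ)²/(2·4) − β²/(2·2) + const.
Setting the derivative to zero: Σxᵢ(yᵢ − βxᵢ)/4 − β/2 = 0, so β = Σxᵢyᵢ / (Σxᵢ² + σ²/τ²).
Σxᵢyᵢ = 1·4 + 5·15 + 5·14 + 5·15 = 224; Σxᵢ² = 76; σ²/τ² = 2.
β̂_MAP = 224 / (76 + 2) = 224/78 ≈ 2.872.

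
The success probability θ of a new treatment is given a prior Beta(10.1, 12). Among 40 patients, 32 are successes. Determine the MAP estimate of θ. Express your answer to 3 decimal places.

θ̂_MAP = 0.684

Prior: Beta(10.1, 12).
Data: 32 successes in 40 trials. The binomial likelihood contributes θ^32(1−θ)^8, so the posterior is Beta(10.1+32, 12+8) = Beta(42.1, 20).
For Beta(a, b) with a, b > 1 the mode is (a−1)/(a+b−2) = 41.1/60.1 ≈ 0.684.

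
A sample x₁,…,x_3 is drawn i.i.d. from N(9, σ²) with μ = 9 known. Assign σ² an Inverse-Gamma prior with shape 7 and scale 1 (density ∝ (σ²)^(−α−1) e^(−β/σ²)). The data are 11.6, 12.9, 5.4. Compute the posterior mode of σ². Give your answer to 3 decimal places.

σ̂²_MAP = 1.944

Sum of squared deviations about the known mean: SS = (11.6−9)² + (12.9−9)² + (5.4−9)² = 34.93.
The Normal likelihood contributes (σ²)^(−n/2) exp(−SS/(2σ²)), so the posterior is Inverse-Gamma(α + n/2, β + SS/2) = Inverse-Gamma(8.5, 18.465).
The mode of Inverse-Gamma(a, b) is b/(a+1) = 18.465/9.5 ≈ 1.944.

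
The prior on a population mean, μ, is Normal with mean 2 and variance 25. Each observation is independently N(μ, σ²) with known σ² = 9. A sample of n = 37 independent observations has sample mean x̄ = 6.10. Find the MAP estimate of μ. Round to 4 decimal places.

n = 37, x̄ = 6.10.
For a Normal prior and Normal likelihood with known variance, the posterior is Normal; its mode equals its mean, the precision-weighted average.
Prior precision 1/σ₀² = 1/25 = 0.04; data precision n/σ² = 37/9.
μ̂ = (0.04·2 + (37/9)·6.1) / (0.04 + 37/9) = (11321/450)/(934/225) = 11321/1868 ≈ 6.0605.

μ̂_MAP = 6.0605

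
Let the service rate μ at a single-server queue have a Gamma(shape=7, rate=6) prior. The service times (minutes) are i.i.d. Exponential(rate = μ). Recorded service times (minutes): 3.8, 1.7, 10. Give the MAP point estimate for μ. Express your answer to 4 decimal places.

μ̂_MAP = 0.4186

The Exponential(rate=μ) likelihood is ∝ μ^n e^(−μΣtᵢ). Here n = 3 and Σtᵢ = 3.8 + 1.7 + 10 = 15.5.
Posterior ∝ μ^6e^(−6μ) · μ^3e^(−15.5μ) = μ^9e^(−21.5μ), i.e. Gamma(10, 21.5).
Mode = (a−1)/b = 9/21.5 ≈ 0.4186.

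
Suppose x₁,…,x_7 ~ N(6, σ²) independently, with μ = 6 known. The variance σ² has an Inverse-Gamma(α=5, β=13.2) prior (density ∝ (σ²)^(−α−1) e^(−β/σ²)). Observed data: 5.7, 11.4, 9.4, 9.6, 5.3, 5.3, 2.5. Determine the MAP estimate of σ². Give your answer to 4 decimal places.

Sum of squared deviations about the known mean: SS = (5.7−6)² + (11.4−6)² + (9.4−6)² + (9.6−6)² + (5.3−6)² + (5.3−6)² + (2.5−6)² = 67.
The Normal likelihood contributes (σ²)^(−n/2) exp(−SS/(2σ²)), so the posterior is Inverse-Gamma(α + n/2, β + SS/2) = Inverse-Gamma(8.5, 46.7).
The mode of Inverse-Gamma(a, b) is b/(a+1) = 46.7/9.5 ≈ 4.9158.

σ̂²_MAP = 4.9158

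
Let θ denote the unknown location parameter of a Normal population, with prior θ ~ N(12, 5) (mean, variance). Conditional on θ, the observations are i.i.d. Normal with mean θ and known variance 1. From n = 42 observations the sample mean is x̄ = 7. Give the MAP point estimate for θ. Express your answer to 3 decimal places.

n = 42, x̄ = 7.
For a Normal prior and Normal likelihood with known variance, the posterior is Normal; its mode equals its mean, the precision-weighted average.
Prior precision 1/σ₀² = 1/5 = 0.2; data precision n/σ² = 42/1 = 42.
θ̂ = (0.2·12 + 42·7) / (0.2 + 42) = 296.4/42.2 = 1482/211 ≈ 7.024.

θ̂_MAP = 7.024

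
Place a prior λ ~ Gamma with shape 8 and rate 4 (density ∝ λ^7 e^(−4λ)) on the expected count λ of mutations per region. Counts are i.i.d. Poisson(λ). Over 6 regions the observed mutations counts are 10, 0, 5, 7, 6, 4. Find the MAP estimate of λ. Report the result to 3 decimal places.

λ̂_MAP = 3.900

Σxᵢ = 10+0+5+7+6+4 = 32, with n = 6.
Posterior ∝ λ^7e^(−4λ) · λ^32e^(−6λ) = λ^39e^(−10λ), i.e. Gamma(shape=40, rate=10).
The mode of a Gamma(a, b) with a ≥ 1 (shape–rate) is (a−1)/b = 39/10 ≈ 3.900.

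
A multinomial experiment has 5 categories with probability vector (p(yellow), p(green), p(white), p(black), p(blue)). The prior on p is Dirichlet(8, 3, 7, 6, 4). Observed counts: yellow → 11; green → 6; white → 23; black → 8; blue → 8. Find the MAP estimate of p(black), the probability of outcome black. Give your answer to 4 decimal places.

The posterior is Dirichlet(αᵢ + nᵢ) = Dirichlet(19, 9, 30, 14, 12).
For a Dirichlet(a₁,…,a_K) with all aᵢ > 1, the mode has j-th component (aⱼ − 1)/(Σaᵢ − K).
Here Σaᵢ = 84 and K = 5, so p(black) = (14 − 1)/(84 − 5) = 13/79 ≈ 0.1646.

MAP estimate of p(black) = 0.1646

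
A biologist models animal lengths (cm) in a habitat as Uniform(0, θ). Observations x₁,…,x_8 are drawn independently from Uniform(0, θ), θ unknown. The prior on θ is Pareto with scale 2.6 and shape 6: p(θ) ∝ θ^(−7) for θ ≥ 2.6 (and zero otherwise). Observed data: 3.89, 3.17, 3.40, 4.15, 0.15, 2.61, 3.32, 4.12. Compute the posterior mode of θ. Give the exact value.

θ̂_MAP = 4.15

The Uniform(0, θ) likelihood is θ^(−n) for θ ≥ max(xᵢ), zero otherwise. Here max(xᵢ) = 4.15.
Posterior ∝ θ^(−7) · θ^(−8) = θ^(−15) on θ ≥ max(2.6, 4.15) = 4.15.
This density is strictly decreasing in θ, so the posterior mode lies at the lower boundary of the support.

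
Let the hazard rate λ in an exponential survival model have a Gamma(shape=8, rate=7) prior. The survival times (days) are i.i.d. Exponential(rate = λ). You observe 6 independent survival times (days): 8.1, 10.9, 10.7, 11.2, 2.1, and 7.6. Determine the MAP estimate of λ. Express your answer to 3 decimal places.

λ̂_MAP = 0.226

The Exponential(rate=λ) likelihood is ∝ λ^n e^(−λΣtᵢ). Here n = 6 and Σtᵢ = 8.1 + 10.9 + 10.7 + 11.2 + 2.1 + 7.6 = 50.6.
Posterior ∝ λ^7e^(−7λ) · λ^6e^(−50.6λ) = λ^13e^(−57.6λ), i.e. Gamma(14, 57.6).
Mode = (a−1)/b = 13/57.6 ≈ 0.226.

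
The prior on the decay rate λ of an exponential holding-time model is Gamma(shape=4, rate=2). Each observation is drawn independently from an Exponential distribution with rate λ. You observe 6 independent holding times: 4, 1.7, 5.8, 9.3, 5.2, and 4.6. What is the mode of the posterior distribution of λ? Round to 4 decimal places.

The Exponential(rate=λ) likelihood is ∝ λ^n e^(−λΣtᵢ). Here n = 6 and Σtᵢ = 4 + 1.7 + 5.8 + 9.3 + 5.2 + 4.6 = 30.6.
Posterior ∝ λ^3e^(−2λ) · λ^6e^(−30.6λ) = λ^9e^(−32.6λ), i.e. Gamma(10, 32.6).
Mode = (a−1)/b = 9/32.6 ≈ 0.2761.

λ̂_MAP = 0.2761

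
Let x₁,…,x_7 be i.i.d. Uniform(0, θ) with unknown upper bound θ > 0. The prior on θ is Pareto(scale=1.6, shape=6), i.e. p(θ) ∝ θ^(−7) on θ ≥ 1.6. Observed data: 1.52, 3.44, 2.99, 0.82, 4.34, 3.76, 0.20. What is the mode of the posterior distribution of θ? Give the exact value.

θ̂_MAP = 4.34

The Uniform(0, θ) likelihood is θ^(−n) for θ ≥ max(xᵢ), zero otherwise. Here max(xᵢ) = 4.34.
Posterior ∝ θ^(−7) · θ^(−7) = θ^(−14) on θ ≥ max(1.6, 4.34) = 4.34.
This density is strictly decreasing in θ, so the posterior mode lies at the lower boundary of the support.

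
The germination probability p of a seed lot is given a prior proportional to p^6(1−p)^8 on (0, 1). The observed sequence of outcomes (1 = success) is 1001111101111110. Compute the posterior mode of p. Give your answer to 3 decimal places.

p̂_MAP = 0.600

The prior density ∝ p^6(1−p)^8 is the kernel of Beta(7, 9).
Data: 12 successes in 16 trials (from the sequence). The binomial likelihood contributes p^12(1−p)^4, so the posterior is Beta(7+12, 9+4) = Beta(19, 13).
For Beta(a, b) with a, b > 1 the mode is (a−1)/(a+b−2) = 18/30 ≈ 0.600.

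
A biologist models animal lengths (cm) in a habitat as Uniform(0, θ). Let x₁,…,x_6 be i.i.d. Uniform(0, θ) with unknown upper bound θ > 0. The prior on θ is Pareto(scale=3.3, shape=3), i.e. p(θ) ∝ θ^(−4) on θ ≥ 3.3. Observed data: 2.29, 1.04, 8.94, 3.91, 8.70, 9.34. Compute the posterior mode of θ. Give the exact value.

The Uniform(0, θ) likelihood is θ^(−n) for θ ≥ max(xᵢ), zero otherwise. Here max(xᵢ) = 9.34.
Posterior ∝ θ^(−4) · θ^(−6) = θ^(−10) on θ ≥ max(3.3, 9.34) = 9.34.
This density is strictly decreasing in θ, so the posterior mode lies at the lower boundary of the support.

θ̂_MAP = 9.34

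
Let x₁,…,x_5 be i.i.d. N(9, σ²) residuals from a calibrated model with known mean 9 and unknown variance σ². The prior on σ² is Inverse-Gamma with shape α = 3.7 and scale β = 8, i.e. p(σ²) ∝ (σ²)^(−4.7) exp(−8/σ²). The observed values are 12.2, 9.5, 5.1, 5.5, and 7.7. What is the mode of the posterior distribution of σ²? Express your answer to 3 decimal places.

σ̂²_MAP = 3.864

Sum of squared deviations about the known mean: SS = (12.2−9)² + (9.5−9)² + (5.1−9)² + (5.5−9)² + (7.7−9)² = 39.64.
The Normal likelihood contributes (σ²)^(−n/2) exp(−SS/(2σ²)), so the posterior is Inverse-Gamma(α + n/2, β + SS/2) = Inverse-Gamma(6.2, 27.82).
The mode of Inverse-Gamma(a, b) is b/(a+1) = 27.82/7.2 ≈ 3.864.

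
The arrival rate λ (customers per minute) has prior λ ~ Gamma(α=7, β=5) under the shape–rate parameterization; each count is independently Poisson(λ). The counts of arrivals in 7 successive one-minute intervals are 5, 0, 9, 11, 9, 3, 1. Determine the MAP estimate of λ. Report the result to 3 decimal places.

Σxᵢ = 5+0+9+11+9+3+1 = 38, with n = 7.
Posterior ∝ λ^6e^(−5λ) · λ^38e^(−7λ) = λ^44e^(−12λ), i.e. Gamma(shape=45, rate=12).
The mode of a Gamma(a, b) with a ≥ 1 (shape–rate) is (a−1)/b = 44/12 ≈ 3.667.

λ̂_MAP = 3.667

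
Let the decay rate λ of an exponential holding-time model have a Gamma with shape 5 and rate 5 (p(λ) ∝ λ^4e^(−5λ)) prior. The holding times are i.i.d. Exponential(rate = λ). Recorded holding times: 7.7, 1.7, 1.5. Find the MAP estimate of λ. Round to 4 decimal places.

λ̂_MAP = 0.4403

The Exponential(rate=λ) likelihood is ∝ λ^n e^(−λΣtᵢ). Here n = 3 and Σtᵢ = 7.7 + 1.7 + 1.5 = 10.9.
Posterior ∝ λ^4e^(−5λ) · λ^3e^(−10.9λ) = λ^7e^(−15.9λ), i.e. Gamma(8, 15.9).
Mode = (a−1)/b = 7/15.9 ≈ 0.4403.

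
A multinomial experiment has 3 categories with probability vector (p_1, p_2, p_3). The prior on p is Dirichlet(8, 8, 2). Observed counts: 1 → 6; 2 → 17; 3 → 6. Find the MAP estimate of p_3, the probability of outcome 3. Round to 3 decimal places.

MAP estimate: 0.159

The posterior is Dirichlet(αᵢ + nᵢ) = Dirichlet(14, 25, 8).
For a Dirichlet(a₁,…,a_K) with all aᵢ > 1, the mode has j-th component (aⱼ − 1)/(Σaᵢ − K).
Here Σaᵢ = 47 and K = 3, so p_3 = (8 − 1)/(47 − 3) = 7/44 ≈ 0.159.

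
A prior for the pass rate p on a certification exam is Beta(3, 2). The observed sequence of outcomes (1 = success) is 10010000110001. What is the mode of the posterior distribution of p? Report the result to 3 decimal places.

p̂_MAP = 0.412

Prior: Beta(3, 2).
Data: 5 successes in 14 trials (from the sequence). The binomial likelihood contributes p^5(1−p)^9, so the posterior is Beta(3+5, 2+9) = Beta(8, 11).
For Beta(a, b) with a, b > 1 the mode is (a−1)/(a+b−2) = 7/17 ≈ 0.412.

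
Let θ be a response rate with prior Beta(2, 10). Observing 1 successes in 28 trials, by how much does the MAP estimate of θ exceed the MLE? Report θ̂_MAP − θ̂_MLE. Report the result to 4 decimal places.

Posterior is Beta(3, 37); MAP = (3−1)/(40−2) = 2/38 ≈ 0.05263.
MLE ignores the prior: θ̂_MLE = k/n = 1/28 ≈ 0.03571.
Difference = 2/38 − 1/28 = 9/532 ≈ 0.0169.

MAP − MLE = 0.0169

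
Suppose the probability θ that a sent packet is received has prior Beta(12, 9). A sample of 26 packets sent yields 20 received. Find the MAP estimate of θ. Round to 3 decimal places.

θ̂_MAP = 0.689

Prior: Beta(12, 9).
Data: 20 successes in 26 trials. The binomial likelihood contributes θ^20(1−θ)^6, so the posterior is Beta(12+20, 9+6) = Beta(32, 15).
For Beta(a, b) with a, b > 1 the mode is (a−1)/(a+b−2) = 31/45 ≈ 0.689.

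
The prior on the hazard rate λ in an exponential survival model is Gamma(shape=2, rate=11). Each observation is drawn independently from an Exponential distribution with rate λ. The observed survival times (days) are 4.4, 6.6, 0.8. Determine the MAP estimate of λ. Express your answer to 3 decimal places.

λ̂_MAP = 0.175

The Exponential(rate=λ) likelihood is ∝ λ^n e^(−λΣtᵢ). Here n = 3 and Σtᵢ = 4.4 + 6.6 + 0.8 = 11.8.
Posterior ∝ λe^(−11λ) · λ^3e^(−11.8λ) = λ^4e^(−22.8λ), i.e. Gamma(5, 22.8).
Mode = (a−1)/b = 4/22.8 ≈ 0.175.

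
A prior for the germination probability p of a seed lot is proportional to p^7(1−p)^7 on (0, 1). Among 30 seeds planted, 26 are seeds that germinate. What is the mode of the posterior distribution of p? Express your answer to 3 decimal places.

p̂_MAP = 0.750

The prior density ∝ p^7(1−p)^7 is the kernel of Beta(8, 8).
Data: 26 successes in 30 trials. The binomial likelihood contributes p^26(1−p)^4, so the posterior is Beta(8+26, 8+4) = Beta(34, 12).
For Beta(a, b) with a, b > 1 the mode is (a−1)/(a+b−2) = 33/44 ≈ 0.750.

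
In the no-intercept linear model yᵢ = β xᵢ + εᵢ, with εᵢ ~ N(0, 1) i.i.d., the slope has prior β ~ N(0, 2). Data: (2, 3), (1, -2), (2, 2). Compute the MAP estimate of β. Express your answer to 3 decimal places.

β̂_MAP = 0.842

log p(β | y) = −Σ(yᵢ − βxᵢ)²/(2·1) − β²/(2·2) + const.
Setting the derivative to zero: Σxᵢ(yᵢ − βxᵢ)/1 − β/2 = 0, so β = Σxᵢyᵢ / (Σxᵢ² + σ²/τ²).
Σxᵢyᵢ = 2·3 + 1·(-2) + 2·2 = 8; Σxᵢ² = 9; σ²/τ² = 0.5.
β̂_MAP = 8 / (9 + 0.5) = 8/9.5 ≈ 0.842.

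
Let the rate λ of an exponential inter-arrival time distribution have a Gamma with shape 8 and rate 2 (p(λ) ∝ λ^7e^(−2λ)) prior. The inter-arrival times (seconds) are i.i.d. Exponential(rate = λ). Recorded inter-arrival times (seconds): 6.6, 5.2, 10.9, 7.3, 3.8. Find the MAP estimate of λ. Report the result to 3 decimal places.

λ̂_MAP = 0.335

The Exponential(rate=λ) likelihood is ∝ λ^n e^(−λΣtᵢ). Here n = 5 and Σtᵢ = 6.6 + 5.2 + 10.9 + 7.3 + 3.8 = 33.8.
Posterior ∝ λ^7e^(−2λ) · λ^5e^(−33.8λ) = λ^12e^(−35.8λ), i.e. Gamma(13, 35.8).
Mode = (a−1)/b = 12/35.8 ≈ 0.335.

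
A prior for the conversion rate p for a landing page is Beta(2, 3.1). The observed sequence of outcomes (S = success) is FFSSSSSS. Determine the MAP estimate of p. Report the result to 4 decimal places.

Prior: Beta(2, 3.1).
Data: 6 successes in 8 trials (from the sequence). The binomial likelihood contributes p^6(1−p)^2, so the posterior is Beta(2+6, 3.1+2) = Beta(8, 5.1).
For Beta(a, b) with a, b > 1 the mode is (a−1)/(a+b−2) = 7/11.1 ≈ 0.6306.

p̂_MAP = 0.6306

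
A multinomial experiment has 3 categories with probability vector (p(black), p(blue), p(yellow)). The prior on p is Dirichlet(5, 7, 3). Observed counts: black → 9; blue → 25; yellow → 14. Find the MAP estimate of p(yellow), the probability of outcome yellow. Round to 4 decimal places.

MAP estimate of p(yellow) = 0.2667

The posterior is Dirichlet(αᵢ + nᵢ) = Dirichlet(14, 32, 17).
For a Dirichlet(a₁,…,a_K) with all aᵢ > 1, the mode has j-th component (aⱼ − 1)/(Σaᵢ − K).
Here Σaᵢ = 63 and K = 3, so p(yellow) = (17 − 1)/(63 − 3) = 16/60 ≈ 0.2667.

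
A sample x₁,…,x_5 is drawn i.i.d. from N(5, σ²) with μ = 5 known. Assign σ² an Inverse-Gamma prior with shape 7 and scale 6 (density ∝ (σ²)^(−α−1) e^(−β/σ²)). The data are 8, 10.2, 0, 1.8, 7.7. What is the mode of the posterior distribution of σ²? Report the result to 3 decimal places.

σ̂²_MAP = 4.313

Sum of squared deviations about the known mean: SS = (8−5)² + (10.2−5)² + (0−5)² + (1.8−5)² + (7.7−5)² = 78.57.
The Normal likelihood contributes (σ²)^(−n/2) exp(−SS/(2σ²)), so the posterior is Inverse-Gamma(α + n/2, β + SS/2) = Inverse-Gamma(9.5, 45.285).
The mode of Inverse-Gamma(a, b) is b/(a+1) = 45.285/10.5 ≈ 4.313.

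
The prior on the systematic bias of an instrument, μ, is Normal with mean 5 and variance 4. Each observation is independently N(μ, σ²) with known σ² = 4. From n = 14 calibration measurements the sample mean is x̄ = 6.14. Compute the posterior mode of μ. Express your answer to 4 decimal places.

μ̂_MAP = 6.0640

n = 14, x̄ = 6.14.
For a Normal prior and Normal likelihood with known variance, the posterior is Normal; its mode equals its mean, the precision-weighted average.
Prior precision 1/σ₀² = 1/4 = 0.25; data precision n/σ² = 14/4 = 3.5.
μ̂ = (0.25·5 + 3.5·6.14) / (0.25 + 3.5) = 22.74/3.75 = 6.0640.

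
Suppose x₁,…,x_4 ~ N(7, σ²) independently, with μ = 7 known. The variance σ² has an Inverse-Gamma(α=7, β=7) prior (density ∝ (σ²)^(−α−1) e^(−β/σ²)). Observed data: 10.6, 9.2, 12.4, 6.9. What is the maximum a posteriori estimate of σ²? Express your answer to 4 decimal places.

Sum of squared deviations about the known mean: SS = (10.6−7)² + (9.2−7)² + (12.4−7)² + (6.9−7)² = 46.97.
The Normal likelihood contributes (σ²)^(−n/2) exp(−SS/(2σ²)), so the posterior is Inverse-Gamma(α + n/2, β + SS/2) = Inverse-Gamma(9, 30.485).
The mode of Inverse-Gamma(a, b) is b/(a+1) = 30.485/10 ≈ 3.0485.

σ̂²_MAP = 3.0485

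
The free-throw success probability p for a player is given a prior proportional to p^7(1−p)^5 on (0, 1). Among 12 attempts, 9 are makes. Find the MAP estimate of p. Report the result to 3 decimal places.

p̂_MAP = 0.667

The prior density ∝ p^7(1−p)^5 is the kernel of Beta(8, 6).
Data: 9 successes in 12 trials. The binomial likelihood contributes p^9(1−p)^3, so the posterior is Beta(8+9, 6+3) = Beta(17, 9).
For Beta(a, b) with a, b > 1 the mode is (a−1)/(a+b−2) = 16/24 ≈ 0.667.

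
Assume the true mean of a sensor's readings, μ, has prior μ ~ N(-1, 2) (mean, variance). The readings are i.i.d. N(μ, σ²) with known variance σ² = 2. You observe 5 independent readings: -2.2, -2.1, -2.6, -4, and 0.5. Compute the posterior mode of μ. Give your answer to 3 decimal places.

n = 5; x̄ = ((-2.2) + (-2.1) + (-2.6) + (-4) + 0.5)/5 = -10.4/5 = -2.08.
For a Normal prior and Normal likelihood with known variance, the posterior is Normal; its mode equals its mean, the precision-weighted average.
Prior precision 1/σ₀² = 1/2 = 0.5; data precision n/σ² = 5/2 = 2.5.
μ̂ = (0.5·(-1) + 2.5·(-2.08)) / (0.5 + 2.5) = (-5.7)/3 = -1.900.

μ̂_MAP = -1.900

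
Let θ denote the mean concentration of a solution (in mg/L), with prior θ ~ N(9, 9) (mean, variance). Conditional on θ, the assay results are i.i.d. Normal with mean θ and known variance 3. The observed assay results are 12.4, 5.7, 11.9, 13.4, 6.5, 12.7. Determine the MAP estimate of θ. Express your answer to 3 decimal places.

n = 6; x̄ = (12.4 + 5.7 + 11.9 + 13.4 + 6.5 + 12.7)/6 = 62.6/6 = 313/30 ≈ 10.4333.
For a Normal prior and Normal likelihood with known variance, the posterior is Normal; its mode equals its mean, the precision-weighted average.
Prior precision 1/σ₀² = 1/9; data precision n/σ² = 6/3 = 2.
θ̂ = ((1/9)·9 + 2·(313/30)) / (1/9 + 2) = (328/15)/(19/9) = 984/95 ≈ 10.358.

θ̂_MAP = 10.358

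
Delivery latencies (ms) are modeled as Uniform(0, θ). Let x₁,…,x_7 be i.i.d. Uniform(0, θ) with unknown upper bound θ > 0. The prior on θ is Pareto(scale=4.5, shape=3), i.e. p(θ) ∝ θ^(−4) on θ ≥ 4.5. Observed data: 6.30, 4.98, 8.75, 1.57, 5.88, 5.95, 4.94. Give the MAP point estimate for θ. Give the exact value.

The Uniform(0, θ) likelihood is θ^(−n) for θ ≥ max(xᵢ), zero otherwise. Here max(xᵢ) = 8.75.
Posterior ∝ θ^(−4) · θ^(−7) = θ^(−11) on θ ≥ max(4.5, 8.75) = 8.75.
This density is strictly decreasing in θ, so the posterior mode lies at the lower boundary of the support.

θ̂_MAP = 8.75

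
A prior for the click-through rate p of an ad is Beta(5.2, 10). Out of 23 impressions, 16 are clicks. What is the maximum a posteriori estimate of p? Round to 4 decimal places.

p̂_MAP = 0.5580

Prior: Beta(5.2, 10).
Data: 16 successes in 23 trials. The binomial likelihood contributes p^16(1−p)^7, so the posterior is Beta(5.2+16, 10+7) = Beta(21.2, 17).
For Beta(a, b) with a, b > 1 the mode is (a−1)/(a+b−2) = 20.2/36.2 ≈ 0.5580.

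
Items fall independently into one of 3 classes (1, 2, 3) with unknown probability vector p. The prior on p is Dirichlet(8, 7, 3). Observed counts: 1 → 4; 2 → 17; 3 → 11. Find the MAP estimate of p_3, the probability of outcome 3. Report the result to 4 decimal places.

MAP estimate: 0.2766

The posterior is Dirichlet(αᵢ + nᵢ) = Dirichlet(12, 24, 14).
For a Dirichlet(a₁,…,a_K) with all aᵢ > 1, the mode has j-th component (aⱼ − 1)/(Σaᵢ − K).
Here Σaᵢ = 50 and K = 3, so p_3 = (14 − 1)/(50 − 3) = 13/47 ≈ 0.2766.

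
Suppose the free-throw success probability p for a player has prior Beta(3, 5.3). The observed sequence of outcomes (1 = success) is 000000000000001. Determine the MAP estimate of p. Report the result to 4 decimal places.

p̂_MAP = 0.1408

Prior: Beta(3, 5.3).
Data: 1 success in 15 trials (from the sequence). The binomial likelihood contributes p(1−p)^14, so the posterior is Beta(3+1, 5.3+14) = Beta(4, 19.3).
For Beta(a, b) with a, b > 1 the mode is (a−1)/(a+b−2) = 3/21.3 ≈ 0.1408.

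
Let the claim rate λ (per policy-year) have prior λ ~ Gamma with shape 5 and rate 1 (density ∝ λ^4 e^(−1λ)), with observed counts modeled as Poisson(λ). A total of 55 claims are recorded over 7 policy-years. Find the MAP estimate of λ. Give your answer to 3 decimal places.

Σxᵢ = 55, n = 7.
Posterior ∝ λ^4e^(−1λ) · λ^55e^(−7λ) = λ^59e^(−8λ), i.e. Gamma(shape=60, rate=8).
The mode of a Gamma(a, b) with a ≥ 1 (shape–rate) is (a−1)/b = 59/8 ≈ 7.375.

λ̂_MAP = 7.375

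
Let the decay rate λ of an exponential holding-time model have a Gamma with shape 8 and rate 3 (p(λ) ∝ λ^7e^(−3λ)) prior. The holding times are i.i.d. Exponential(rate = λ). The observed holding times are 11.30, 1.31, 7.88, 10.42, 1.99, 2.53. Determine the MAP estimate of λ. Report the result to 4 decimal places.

λ̂_MAP = 0.3383

The Exponential(rate=λ) likelihood is ∝ λ^n e^(−λΣtᵢ). Here n = 6 and Σtᵢ = 11.30 + 1.31 + 7.88 + 10.42 + 1.99 + 2.53 = 35.43.
Posterior ∝ λ^7e^(−3λ) · λ^6e^(−35.43λ) = λ^13e^(−38.43λ), i.e. Gamma(14, 38.43).
Mode = (a−1)/b = 13/38.43 ≈ 0.3383.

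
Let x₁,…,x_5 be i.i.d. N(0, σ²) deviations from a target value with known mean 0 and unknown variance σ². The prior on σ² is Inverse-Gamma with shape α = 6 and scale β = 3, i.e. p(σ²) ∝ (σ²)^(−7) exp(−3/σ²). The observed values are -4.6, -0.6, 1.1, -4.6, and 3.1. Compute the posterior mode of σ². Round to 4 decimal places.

σ̂²_MAP = 3.1316

Sum of squared deviations about the known mean: SS = (-4.6−0)² + (-0.6−0)² + (1.1−0)² + (-4.6−0)² + (3.1−0)² = 53.5.
The Normal likelihood contributes (σ²)^(−n/2) exp(−SS/(2σ²)), so the posterior is Inverse-Gamma(α + n/2, β + SS/2) = Inverse-Gamma(8.5, 29.75).
The mode of Inverse-Gamma(a, b) is b/(a+1) = 29.75/9.5 ≈ 3.1316.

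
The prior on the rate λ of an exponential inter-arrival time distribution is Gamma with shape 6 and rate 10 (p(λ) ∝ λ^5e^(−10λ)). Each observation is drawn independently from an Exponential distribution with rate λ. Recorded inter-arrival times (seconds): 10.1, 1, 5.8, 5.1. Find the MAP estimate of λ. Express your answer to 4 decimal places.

λ̂_MAP = 0.2813

The Exponential(rate=λ) likelihood is ∝ λ^n e^(−λΣtᵢ). Here n = 4 and Σtᵢ = 10.1 + 1 + 5.8 + 5.1 = 22.
Posterior ∝ λ^5e^(−10λ) · λ^4e^(−22λ) = λ^9e^(−32λ), i.e. Gamma(10, 32).
Mode = (a−1)/b = 9/32 ≈ 0.2813.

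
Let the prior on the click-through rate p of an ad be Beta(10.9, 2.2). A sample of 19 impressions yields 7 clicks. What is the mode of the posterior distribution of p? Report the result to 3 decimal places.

p̂_MAP = 0.561

Prior: Beta(10.9, 2.2).
Data: 7 successes in 19 trials. The binomial likelihood contributes p^7(1−p)^12, so the posterior is Beta(10.9+7, 2.2+12) = Beta(17.9, 14.2).
For Beta(a, b) with a, b > 1 the mode is (a−1)/(a+b−2) = 16.9/30.1 ≈ 0.561.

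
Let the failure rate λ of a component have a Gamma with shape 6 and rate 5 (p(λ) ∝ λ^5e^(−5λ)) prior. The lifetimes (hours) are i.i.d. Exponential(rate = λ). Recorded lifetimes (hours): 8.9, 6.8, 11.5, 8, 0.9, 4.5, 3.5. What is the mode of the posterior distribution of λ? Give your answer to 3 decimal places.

λ̂_MAP = 0.244

The Exponential(rate=λ) likelihood is ∝ λ^n e^(−λΣtᵢ). Here n = 7 and Σtᵢ = 8.9 + 6.8 + 11.5 + 8 + 0.9 + 4.5 + 3.5 = 44.1.
Posterior ∝ λ^5e^(−5λ) · λ^7e^(−44.1λ) = λ^12e^(−49.1λ), i.e. Gamma(13, 49.1).
Mode = (a−1)/b = 12/49.1 ≈ 0.244.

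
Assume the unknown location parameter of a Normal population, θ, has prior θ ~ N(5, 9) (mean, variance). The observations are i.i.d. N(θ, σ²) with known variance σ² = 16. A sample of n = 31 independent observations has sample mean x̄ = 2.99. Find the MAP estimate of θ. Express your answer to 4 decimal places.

n = 31, x̄ = 2.99.
For a Normal prior and Normal likelihood with known variance, the posterior is Normal; its mode equals its mean, the precision-weighted average.
Prior precision 1/σ₀² = 1/9; data precision n/σ² = 31/16 = 1.9375.
θ̂ = ((1/9)·5 + 1.9375·2.99) / (1/9 + 1.9375) = (91421/14400)/(295/144) = 91421/29500 ≈ 3.0990.

θ̂_MAP = 3.0990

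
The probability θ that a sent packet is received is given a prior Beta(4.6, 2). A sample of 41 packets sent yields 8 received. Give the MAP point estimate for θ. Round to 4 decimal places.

Prior: Beta(4.6, 2).
Data: 8 successes in 41 trials. The binomial likelihood contributes θ^8(1−θ)^33, so the posterior is Beta(4.6+8, 2+33) = Beta(12.6, 35).
For Beta(a, b) with a, b > 1 the mode is (a−1)/(a+b−2) = 11.6/45.6 ≈ 0.2544.

θ̂_MAP = 0.2544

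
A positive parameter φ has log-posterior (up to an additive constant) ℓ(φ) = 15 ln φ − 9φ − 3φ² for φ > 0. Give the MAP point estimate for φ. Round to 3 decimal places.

φ̂_MAP = 1.000

ℓ'(φ) = 15/φ − 9 − 6φ. Setting this to zero and multiplying by φ: 6φ² + 9φ − 15 = 0.
φ = (−9 + √(9² + 4·6·15)) / (2·6) = (−9 + √441) / 12 = (−9 + 21)/12 = 1.
ℓ''(φ) = −15/φ² − 6 < 0, confirming a maximum.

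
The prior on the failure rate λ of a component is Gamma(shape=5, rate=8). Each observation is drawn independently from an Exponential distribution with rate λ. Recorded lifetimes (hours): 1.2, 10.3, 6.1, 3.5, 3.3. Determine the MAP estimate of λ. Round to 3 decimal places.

λ̂_MAP = 0.278

The Exponential(rate=λ) likelihood is ∝ λ^n e^(−λΣtᵢ). Here n = 5 and Σtᵢ = 1.2 + 10.3 + 6.1 + 3.5 + 3.3 = 24.4.
Posterior ∝ λ^4e^(−8λ) · λ^5e^(−24.4λ) = λ^9e^(−32.4λ), i.e. Gamma(10, 32.4).
Mode = (a−1)/b = 9/32.4 ≈ 0.278.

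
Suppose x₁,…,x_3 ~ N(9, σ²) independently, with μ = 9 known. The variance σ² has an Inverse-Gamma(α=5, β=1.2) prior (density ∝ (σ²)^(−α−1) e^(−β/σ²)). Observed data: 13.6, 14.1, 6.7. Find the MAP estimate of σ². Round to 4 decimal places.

σ̂²_MAP = 3.6573

Sum of squared deviations about the known mean: SS = (13.6−9)² + (14.1−9)² + (6.7−9)² = 52.46.
The Normal likelihood contributes (σ²)^(−n/2) exp(−SS/(2σ²)), so the posterior is Inverse-Gamma(α + n/2, β + SS/2) = Inverse-Gamma(6.5, 27.43).
The mode of Inverse-Gamma(a, b) is b/(a+1) = 27.43/7.5 ≈ 3.6573.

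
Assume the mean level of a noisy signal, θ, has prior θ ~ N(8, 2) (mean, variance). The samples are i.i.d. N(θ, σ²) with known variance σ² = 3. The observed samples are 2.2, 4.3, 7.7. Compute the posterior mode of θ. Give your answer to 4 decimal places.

θ̂_MAP = 5.8222

n = 3; x̄ = (2.2 + 4.3 + 7.7)/3 = 14.2/3 = 71/15 ≈ 4.7333.
For a Normal prior and Normal likelihood with known variance, the posterior is Normal; its mode equals its mean, the precision-weighted average.
Prior precision 1/σ₀² = 1/2 = 0.5; data precision n/σ² = 3/3 = 1.
θ̂ = (0.5·8 + 1·(71/15)) / (0.5 + 1) = (131/15)/1.5 = 262/45 ≈ 5.8222.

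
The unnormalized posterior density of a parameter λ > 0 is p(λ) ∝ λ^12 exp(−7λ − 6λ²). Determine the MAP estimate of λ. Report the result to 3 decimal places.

ℓ'(λ) = 12/λ − 7 − 12λ. Setting this to zero and multiplying by λ: 12λ² + 7λ − 12 = 0.
λ = (−7 + √(7² + 4·12·12)) / (2·12) = (−7 + √625) / 24 = (−7 + 25)/24 = 3/4.
ℓ''(λ) = −12/λ² − 12 < 0, confirming a maximum.

λ̂_MAP = 0.750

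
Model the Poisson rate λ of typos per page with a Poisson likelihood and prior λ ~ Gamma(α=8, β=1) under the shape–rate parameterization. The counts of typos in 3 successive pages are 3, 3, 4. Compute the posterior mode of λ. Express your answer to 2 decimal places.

λ̂_MAP = 4.25

Σxᵢ = 3+3+4 = 10, with n = 3.
Posterior ∝ λ^7e^(−1λ) · λ^10e^(−3λ) = λ^17e^(−4λ), i.e. Gamma(shape=18, rate=4).
The mode of a Gamma(a, b) with a ≥ 1 (shape–rate) is (a−1)/b = 17/4 ≈ 4.25.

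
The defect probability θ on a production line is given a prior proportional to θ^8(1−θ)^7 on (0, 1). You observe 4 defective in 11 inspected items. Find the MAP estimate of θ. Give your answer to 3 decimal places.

θ̂_MAP = 0.462

The prior density ∝ θ^8(1−θ)^7 is the kernel of Beta(9, 8).
Data: 4 successes in 11 trials. The binomial likelihood contributes θ^4(1−θ)^7, so the posterior is Beta(9+4, 8+7) = Beta(13, 15).
For Beta(a, b) with a, b > 1 the mode is (a−1)/(a+b−2) = 12/26 ≈ 0.462.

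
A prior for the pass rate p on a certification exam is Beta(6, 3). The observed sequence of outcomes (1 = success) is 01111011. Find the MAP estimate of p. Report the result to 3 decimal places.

Prior: Beta(6, 3).
Data: 6 successes in 8 trials (from the sequence). The binomial likelihood contributes p^6(1−p)^2, so the posterior is Beta(6+6, 3+2) = Beta(12, 5).
For Beta(a, b) with a, b > 1 the mode is (a−1)/(a+b−2) = 11/15 ≈ 0.733.

p̂_MAP = 0.733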